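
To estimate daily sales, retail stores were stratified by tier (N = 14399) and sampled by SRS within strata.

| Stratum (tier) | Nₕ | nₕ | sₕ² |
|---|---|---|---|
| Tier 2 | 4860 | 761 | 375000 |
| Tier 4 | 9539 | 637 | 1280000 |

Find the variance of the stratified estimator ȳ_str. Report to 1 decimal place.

870.3

Var(ȳ_str) = Σₕ Wₕ²(1 − fₕ)sₕ²/nₕ with Wₕ = Nₕ/N, N = 14399.
Tier 2: Wₕ = 0.33752344; term = 0.33752344²·(1 − 0.15658436)·375000/761 = 47.3474.
Tier 4: Wₕ = 0.66247656; term = 0.66247656²·(1 − 0.06677849)·1280000/637 = 822.99332.
Sum = 870.34072.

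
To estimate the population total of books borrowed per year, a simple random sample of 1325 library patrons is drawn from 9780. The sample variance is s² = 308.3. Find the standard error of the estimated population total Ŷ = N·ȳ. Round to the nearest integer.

4386

Var(Ŷ) = N²·Var(ȳ) = N²·(1 − n/N)·s²/n.
f = 1325/9780 = 0.13548057; Var(ȳ) = 0.86451943·308.3/1325 = 0.20115573.
Var(Ŷ) = 9780² · 0.20115573 = 1.9240224 × 10^7.
SE(Ŷ) = √(1.9240224 × 10^7) = 4386.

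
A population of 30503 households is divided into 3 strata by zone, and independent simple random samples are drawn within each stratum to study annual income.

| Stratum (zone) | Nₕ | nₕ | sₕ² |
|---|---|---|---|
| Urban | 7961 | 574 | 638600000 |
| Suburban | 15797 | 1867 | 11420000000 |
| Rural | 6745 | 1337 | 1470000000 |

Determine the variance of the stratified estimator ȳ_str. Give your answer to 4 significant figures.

Var(ȳ_str) = Σₕ Wₕ²(1 − fₕ)sₕ²/nₕ with Wₕ = Nₕ/N, N = 30503.
Urban: Wₕ = 0.26099072; term = 0.26099072²·(1 − 0.07210149)·638600000/574 = 70318.182.
Suburban: Wₕ = 0.51788349; term = 0.51788349²·(1 − 0.11818700)·11420000000/1867 = 1.4466465 × 10^6.
Rural: Wₕ = 0.22112579; term = 0.22112579²·(1 − 0.19822090)·1470000000/1337 = 43104.187.
Sum = 1.5600689 × 10^6.

1.560 × 10^6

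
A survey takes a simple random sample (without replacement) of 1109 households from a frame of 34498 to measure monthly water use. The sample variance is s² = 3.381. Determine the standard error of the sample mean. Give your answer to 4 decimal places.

Under SRS without replacement, Var(ȳ) = (1 − f)·s²/n with f = n/N = 1109/34498 = 0.03214679.
Var(ȳ) = (1 − 0.03214679)·3.381/1109 = 0.96785321·0.0030486925 = 0.0029506868.
SE(ȳ) = √(0.0029506868) = 0.0543.

0.0543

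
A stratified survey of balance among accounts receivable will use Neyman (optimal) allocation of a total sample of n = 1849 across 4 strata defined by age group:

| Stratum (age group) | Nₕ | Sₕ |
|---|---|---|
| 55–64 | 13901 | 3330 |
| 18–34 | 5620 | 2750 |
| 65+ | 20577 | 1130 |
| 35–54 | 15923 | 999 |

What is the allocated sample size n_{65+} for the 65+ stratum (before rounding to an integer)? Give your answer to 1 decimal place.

426.1

Neyman allocation: nₕ = n·NₕSₕ / Σⱼ NⱼSⱼ.
Σ NⱼSⱼ = 13901·3330 + 5620·2750 + 20577·1130 + 15923·999 = 1.0090442 × 10^8.
n_{65+} = 1849·20577·1130 / (1.0090442 × 10^8) = 426.1.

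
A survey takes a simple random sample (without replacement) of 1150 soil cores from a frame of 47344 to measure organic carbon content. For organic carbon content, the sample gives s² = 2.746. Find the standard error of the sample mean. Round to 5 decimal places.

0.04827

Under SRS without replacement, Var(ȳ) = (1 − f)·s²/n with f = n/N = 1150/47344 = 0.02429030.
Var(ȳ) = (1 − 0.02429030)·2.746/1150 = 0.97570970·0.0023878261 = 0.0023298251.
SE(ȳ) = √(0.0023298251) = 0.04827.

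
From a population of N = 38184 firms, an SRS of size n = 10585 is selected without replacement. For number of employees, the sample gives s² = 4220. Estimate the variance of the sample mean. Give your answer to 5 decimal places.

0.28816

Under SRS without replacement, Var(ȳ) = (1 − f)·s²/n with f = n/N = 10585/38184 = 0.27721035.
Var(ȳ) = (1 − 0.27721035)·4220/10585 = 0.72278965·0.39867737 = 0.28815988.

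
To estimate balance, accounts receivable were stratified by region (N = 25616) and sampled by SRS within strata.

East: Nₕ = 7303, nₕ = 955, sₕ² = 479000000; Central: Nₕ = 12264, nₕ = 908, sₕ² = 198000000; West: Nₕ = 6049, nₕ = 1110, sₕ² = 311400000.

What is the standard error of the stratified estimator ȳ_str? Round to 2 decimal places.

307.39

Var(ȳ_str) = Σₕ Wₕ²(1 − fₕ)sₕ²/nₕ with Wₕ = Nₕ/N, N = 25616.
East: Wₕ = 0.28509525; term = 0.28509525²·(1 − 0.13076818)·479000000/955 = 35436.248.
Central: Wₕ = 0.47876327; term = 0.47876327²·(1 − 0.07403783)·198000000/908 = 46282.226.
West: Wₕ = 0.23614147; term = 0.23614147²·(1 − 0.18350141)·311400000/1110 = 12773.079.
Sum = 94491.553.
SE = √(94491.553) = 307.39.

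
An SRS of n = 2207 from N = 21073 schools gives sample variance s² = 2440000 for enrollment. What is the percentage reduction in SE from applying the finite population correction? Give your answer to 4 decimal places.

5.3814

f = n/N = 2207/21073 = 0.10473117.
SE_no-fpc = √(s²/n) = 33.250161; SE_fpc = √((1−f)s²/n) = 31.460852.
Ratio = √(1−f) = 0.94618647. Reduction = 100·(1 − 0.94618647) = 5.3814%.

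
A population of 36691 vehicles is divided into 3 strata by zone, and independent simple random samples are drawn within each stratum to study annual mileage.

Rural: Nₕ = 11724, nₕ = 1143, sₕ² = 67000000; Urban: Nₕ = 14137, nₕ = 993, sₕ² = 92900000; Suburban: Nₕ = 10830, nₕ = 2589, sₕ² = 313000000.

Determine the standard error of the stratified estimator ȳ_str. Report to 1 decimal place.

Var(ȳ_str) = Σₕ Wₕ²(1 − fₕ)sₕ²/nₕ with Wₕ = Nₕ/N, N = 36691.
Rural: Wₕ = 0.31953340; term = 0.31953340²·(1 − 0.09749232)·67000000/1143 = 5401.4704.
Urban: Wₕ = 0.38529885; term = 0.38529885²·(1 − 0.07024121)·92900000/993 = 12913.149.
Suburban: Wₕ = 0.29516775; term = 0.29516775²·(1 − 0.23905817)·313000000/2589 = 8014.9637.
Sum = 26329.583.
SE = √(26329.583) = 162.3.

162.3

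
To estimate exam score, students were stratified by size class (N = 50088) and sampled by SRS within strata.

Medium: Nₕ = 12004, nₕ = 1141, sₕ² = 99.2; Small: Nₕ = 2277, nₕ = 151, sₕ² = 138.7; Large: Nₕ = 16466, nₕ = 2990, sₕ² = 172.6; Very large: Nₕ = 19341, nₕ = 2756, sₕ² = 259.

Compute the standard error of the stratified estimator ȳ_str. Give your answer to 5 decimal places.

0.15301

Var(ȳ_str) = Σₕ Wₕ²(1 − fₕ)sₕ²/nₕ with Wₕ = Nₕ/N, N = 50088.
Medium: Wₕ = 0.23965820; term = 0.23965820²·(1 − 0.09505165)·99.2/1141 = 0.0045189175.
Small: Wₕ = 0.04545999; term = 0.04545999²·(1 − 0.06631533)·138.7/151 = 0.0017723865.
Large: Wₕ = 0.32874142; term = 0.32874142²·(1 − 0.18158630)·172.6/2990 = 0.0051056535.
Very large: Wₕ = 0.38614039; term = 0.38614039²·(1 − 0.14249522)·259/2756 = 0.012015658.
Sum = 0.023412616.
SE = √(0.023412616) = 0.15301.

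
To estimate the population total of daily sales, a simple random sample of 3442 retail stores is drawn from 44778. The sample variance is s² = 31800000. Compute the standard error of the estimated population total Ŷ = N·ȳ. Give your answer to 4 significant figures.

Var(Ŷ) = N²·Var(ȳ) = N²·(1 − n/N)·s²/n.
f = 3442/44778 = 0.07686810; Var(ȳ) = 0.92313190·31800000/3442 = 8528.6445.
Var(Ŷ) = 44778² · 8528.6445 = 1.7100523 × 10^13.
SE(Ŷ) = √(1.7100523 × 10^13) = 4.135 × 10^6.

4.135 × 10^6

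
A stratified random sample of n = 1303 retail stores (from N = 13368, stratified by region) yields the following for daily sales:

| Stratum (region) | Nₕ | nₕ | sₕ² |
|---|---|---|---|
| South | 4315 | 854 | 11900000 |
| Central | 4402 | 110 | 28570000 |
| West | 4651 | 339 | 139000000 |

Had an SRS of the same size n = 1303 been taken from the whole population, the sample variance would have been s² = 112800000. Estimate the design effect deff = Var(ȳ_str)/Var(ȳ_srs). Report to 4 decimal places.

Var(ȳ_str) = Σ Wₕ²(1−fₕ)sₕ²/nₕ with Wₕ = Nₕ/13368:
  South: (4315/13368)²·(1−854/4315)·11900000/854 = 1164.4976
  Central: (4402/13368)²·(1−110/4402)·28570000/110 = 27459.614
  West: (4651/13368)²·(1−339/4651)·139000000/339 = 46015.836
  → Var(ȳ_str) = 74639.948.
Var(ȳ_srs) = (1 − 1303/13368)·112800000/1303 = 78131.394.
deff = 74639.948 / 78131.394 = 0.9553.

0.9553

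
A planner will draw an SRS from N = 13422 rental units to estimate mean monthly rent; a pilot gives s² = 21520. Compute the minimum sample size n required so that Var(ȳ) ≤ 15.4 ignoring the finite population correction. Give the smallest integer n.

Without fpc, n₀ = s²/D = 21520/15.4 = 1397.4026.
Rounding up, n = 1398.

1398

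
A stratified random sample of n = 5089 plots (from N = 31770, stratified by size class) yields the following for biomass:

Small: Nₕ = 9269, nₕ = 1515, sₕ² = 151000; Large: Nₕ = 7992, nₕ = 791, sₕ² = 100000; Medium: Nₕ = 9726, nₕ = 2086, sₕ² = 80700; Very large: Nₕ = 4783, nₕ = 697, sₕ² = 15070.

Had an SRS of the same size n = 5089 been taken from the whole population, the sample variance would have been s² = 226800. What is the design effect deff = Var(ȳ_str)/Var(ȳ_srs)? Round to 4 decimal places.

0.4695

Var(ȳ_str) = Σ Wₕ²(1−fₕ)sₕ²/nₕ with Wₕ = Nₕ/31770:
  Small: (9269/31770)²·(1−1515/9269)·151000/1515 = 7.0972248
  Large: (7992/31770)²·(1−791/7992)·100000/791 = 7.208375
  Medium: (9726/31770)²·(1−2086/9726)·80700/2086 = 2.8480816
  Very large: (4783/31770)²·(1−697/4783)·15070/697 = 0.41864392
  → Var(ȳ_str) = 17.572325.
Var(ȳ_srs) = (1 − 5089/31770)·226800/5089 = 37.427902.
deff = 17.572325 / 37.427902 = 0.4695.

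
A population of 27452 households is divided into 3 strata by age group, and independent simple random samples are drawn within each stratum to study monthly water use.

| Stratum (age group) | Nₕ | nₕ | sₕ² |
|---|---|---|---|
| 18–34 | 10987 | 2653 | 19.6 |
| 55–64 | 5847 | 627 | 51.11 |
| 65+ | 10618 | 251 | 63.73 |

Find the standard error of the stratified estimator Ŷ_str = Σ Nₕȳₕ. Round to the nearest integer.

5578

Var(Ŷ_str) = Σₕ Nₕ²(1 − fₕ)sₕ²/nₕ.
18–34: 10987²·(1 − 2653/10987)·19.6/2653 = 676474.52.
55–64: 5847²·(1 − 627/5847)·51.11/627 = 2.4879517 × 10^6.
65+: 10618²·(1 − 251/10618)·63.73/251 = 2.7948983 × 10^7.
Sum = 3.1113409 × 10^7.
SE = √(3.1113409 × 10^7) = 5578.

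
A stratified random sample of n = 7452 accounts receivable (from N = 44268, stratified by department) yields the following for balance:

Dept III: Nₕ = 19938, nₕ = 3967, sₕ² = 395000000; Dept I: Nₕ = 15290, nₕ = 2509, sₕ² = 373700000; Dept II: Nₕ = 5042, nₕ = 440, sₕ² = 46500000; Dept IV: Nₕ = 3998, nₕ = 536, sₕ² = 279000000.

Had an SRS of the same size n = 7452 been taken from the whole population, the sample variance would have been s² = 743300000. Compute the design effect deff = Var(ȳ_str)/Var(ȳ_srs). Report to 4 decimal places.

0.4335

Var(ȳ_str) = Σ Wₕ²(1−fₕ)sₕ²/nₕ with Wₕ = Nₕ/44268:
  Dept III: (19938/44268)²·(1−3967/19938)·395000000/3967 = 16179.638
  Dept I: (15290/44268)²·(1−2509/15290)·373700000/2509 = 14853.026
  Dept II: (5042/44268)²·(1−440/5042)·46500000/440 = 1251.3244
  Dept IV: (3998/44268)²·(1−536/3998)·279000000/536 = 3676.4568
  → Var(ȳ_str) = 35960.445.
Var(ȳ_srs) = (1 − 7452/44268)·743300000/7452 = 82954.125.
deff = 35960.445 / 82954.125 = 0.4335.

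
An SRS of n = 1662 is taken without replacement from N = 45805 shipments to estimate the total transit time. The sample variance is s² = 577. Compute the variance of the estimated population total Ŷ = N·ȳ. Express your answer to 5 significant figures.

7.0197 × 10^8

Var(Ŷ) = N²·Var(ȳ) = N²·(1 − n/N)·s²/n.
f = 1662/45805 = 0.03628425; Var(ȳ) = 0.96371575·577/1662 = 0.3345752.
Var(Ŷ) = 45805² · 0.3345752 = 7.0197157 × 10^8.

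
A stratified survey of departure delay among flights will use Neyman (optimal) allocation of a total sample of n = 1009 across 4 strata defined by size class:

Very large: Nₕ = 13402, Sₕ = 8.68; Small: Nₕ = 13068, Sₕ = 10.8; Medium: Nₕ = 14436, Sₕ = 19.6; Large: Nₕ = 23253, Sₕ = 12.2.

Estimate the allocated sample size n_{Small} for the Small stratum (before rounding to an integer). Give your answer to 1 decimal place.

Neyman allocation: nₕ = n·NₕSₕ / Σⱼ NⱼSⱼ.
Σ NⱼSⱼ = 13402·8.68 + 13068·10.8 + 14436·19.6 + 23253·12.2 = 824095.96.
n_{Small} = 1009·13068·10.8 / 824095.96 = 172.8.

172.8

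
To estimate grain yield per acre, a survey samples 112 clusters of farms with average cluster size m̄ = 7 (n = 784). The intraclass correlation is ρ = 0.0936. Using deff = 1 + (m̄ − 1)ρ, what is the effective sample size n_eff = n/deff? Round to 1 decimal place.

deff = 1 + (7 − 1)·0.0936 = 1 + 0.5616 = 1.5616.
n_eff = 784 / 1.5616 = 502.0.

502.0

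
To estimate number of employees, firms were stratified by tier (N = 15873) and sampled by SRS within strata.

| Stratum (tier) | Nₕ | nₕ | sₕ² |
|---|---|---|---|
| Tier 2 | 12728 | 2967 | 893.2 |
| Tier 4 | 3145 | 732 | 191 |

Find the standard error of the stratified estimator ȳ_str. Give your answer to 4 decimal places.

0.3954

Var(ȳ_str) = Σₕ Wₕ²(1 − fₕ)sₕ²/nₕ with Wₕ = Nₕ/N, N = 15873.
Tier 2: Wₕ = 0.80186480; term = 0.80186480²·(1 − 0.23310811)·893.2/2967 = 0.1484457.
Tier 4: Wₕ = 0.19813520; term = 0.19813520²·(1 − 0.23275040)·191/732 = 0.0078592703.
Sum = 0.15630497.
SE = √(0.15630497) = 0.3954.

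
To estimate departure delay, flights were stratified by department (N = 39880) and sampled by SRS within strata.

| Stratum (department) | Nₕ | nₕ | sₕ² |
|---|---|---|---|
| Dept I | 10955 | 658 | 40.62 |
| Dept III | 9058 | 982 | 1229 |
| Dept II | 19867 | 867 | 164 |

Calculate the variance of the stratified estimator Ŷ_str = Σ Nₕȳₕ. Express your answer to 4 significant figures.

Var(Ŷ_str) = Σₕ Nₕ²(1 − fₕ)sₕ²/nₕ.
Dept I: 10955²·(1 − 658/10955)·40.62/658 = 6.963653 × 10^6.
Dept III: 9058²·(1 − 982/9058)·1229/982 = 9.155225 × 10^7.
Dept II: 19867²·(1 − 867/19867)·164/867 = 7.1402044 × 10^7.
Sum = 1.6991795 × 10^8.

1.699 × 10^8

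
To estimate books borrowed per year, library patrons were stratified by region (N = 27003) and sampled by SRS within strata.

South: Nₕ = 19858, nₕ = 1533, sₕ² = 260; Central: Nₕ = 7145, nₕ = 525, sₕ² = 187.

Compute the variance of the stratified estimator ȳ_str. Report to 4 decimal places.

Var(ȳ_str) = Σₕ Wₕ²(1 − fₕ)sₕ²/nₕ with Wₕ = Nₕ/N, N = 27003.
South: Wₕ = 0.73539977; term = 0.73539977²·(1 − 0.07719811)·260/1533 = 0.084642143.
Central: Wₕ = 0.26460023; term = 0.26460023²·(1 − 0.07347796)·187/525 = 0.023105666.
Sum = 0.10774781.

0.1077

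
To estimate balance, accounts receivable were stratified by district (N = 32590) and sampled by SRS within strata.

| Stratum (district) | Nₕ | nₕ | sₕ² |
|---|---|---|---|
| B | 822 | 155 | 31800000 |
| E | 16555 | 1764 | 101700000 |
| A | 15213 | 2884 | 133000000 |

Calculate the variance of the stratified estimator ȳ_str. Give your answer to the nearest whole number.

Var(ȳ_str) = Σₕ Wₕ²(1 − fₕ)sₕ²/nₕ with Wₕ = Nₕ/N, N = 32590.
B: Wₕ = 0.02522246; term = 0.02522246²·(1 − 0.18856448)·31800000/155 = 105.90692.
E: Wₕ = 0.50797791; term = 0.50797791²·(1 − 0.10655391)·101700000/1764 = 13291.695.
A: Wₕ = 0.46679963; term = 0.46679963²·(1 − 0.18957471)·133000000/2884 = 8143.8616.
Sum = 21541.464.

21541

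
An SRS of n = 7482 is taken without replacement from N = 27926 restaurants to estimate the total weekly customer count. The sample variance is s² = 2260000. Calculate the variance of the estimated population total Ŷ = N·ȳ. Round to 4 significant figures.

1.725 × 10^11

Var(Ŷ) = N²·Var(ȳ) = N²·(1 − n/N)·s²/n.
f = 7482/27926 = 0.26792237; Var(ȳ) = 0.73207763·2260000/7482 = 221.13011.
Var(Ŷ) = 27926² · 221.13011 = 1.7245085 × 10^11.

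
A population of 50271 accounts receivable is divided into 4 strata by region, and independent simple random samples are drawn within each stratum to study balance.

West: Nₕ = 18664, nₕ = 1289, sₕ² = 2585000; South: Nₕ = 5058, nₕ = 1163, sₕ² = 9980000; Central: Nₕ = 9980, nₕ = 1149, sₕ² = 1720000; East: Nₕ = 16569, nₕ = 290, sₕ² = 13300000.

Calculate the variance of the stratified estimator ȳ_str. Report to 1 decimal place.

Var(ȳ_str) = Σₕ Wₕ²(1 − fₕ)sₕ²/nₕ with Wₕ = Nₕ/N, N = 50271.
West: Wₕ = 0.37126773; term = 0.37126773²·(1 − 0.06906344)·2585000/1289 = 257.33693.
South: Wₕ = 0.10061467; term = 0.10061467²·(1 − 0.22993278)·9980000/1163 = 66.896295.
Central: Wₕ = 0.19852400; term = 0.19852400²·(1 − 0.11513026)·1720000/1149 = 52.205204.
East: Wₕ = 0.32959360; term = 0.32959360²·(1 − 0.01750257)·13300000/290 = 4894.8864.
Sum = 5271.3248.

5271.3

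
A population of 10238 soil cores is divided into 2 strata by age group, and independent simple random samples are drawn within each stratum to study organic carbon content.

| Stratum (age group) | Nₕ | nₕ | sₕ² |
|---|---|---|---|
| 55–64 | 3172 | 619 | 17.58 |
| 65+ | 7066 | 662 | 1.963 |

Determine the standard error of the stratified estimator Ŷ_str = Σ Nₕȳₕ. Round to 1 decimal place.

603.5

Var(Ŷ_str) = Σₕ Nₕ²(1 − fₕ)sₕ²/nₕ.
55–64: 3172²·(1 − 619/3172)·17.58/619 = 229991.73.
65+: 7066²·(1 − 662/7066)·1.963/662 = 134179.84.
Sum = 364171.57.
SE = √(364171.57) = 603.5.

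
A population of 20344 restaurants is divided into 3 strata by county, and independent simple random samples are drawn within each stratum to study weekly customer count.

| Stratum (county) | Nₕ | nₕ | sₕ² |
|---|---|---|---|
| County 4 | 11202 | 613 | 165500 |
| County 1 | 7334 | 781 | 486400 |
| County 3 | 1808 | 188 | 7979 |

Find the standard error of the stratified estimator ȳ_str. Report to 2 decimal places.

Var(ȳ_str) = Σₕ Wₕ²(1 − fₕ)sₕ²/nₕ with Wₕ = Nₕ/N, N = 20344.
County 4: Wₕ = 0.55062918; term = 0.55062918²·(1 − 0.05472237)·165500/613 = 77.377616.
County 1: Wₕ = 0.36049941; term = 0.36049941²·(1 − 0.10649032)·486400/781 = 72.31875.
County 3: Wₕ = 0.08887141; term = 0.08887141²·(1 − 0.10398230)·7979/188 = 0.30035258.
Sum = 149.99672.
SE = √(149.99672) = 12.25.

12.25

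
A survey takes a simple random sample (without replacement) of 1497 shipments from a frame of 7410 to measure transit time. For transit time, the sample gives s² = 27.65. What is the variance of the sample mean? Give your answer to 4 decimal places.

Under SRS without replacement, Var(ȳ) = (1 − f)·s²/n with f = n/N = 1497/7410 = 0.20202429.
Var(ȳ) = (1 − 0.20202429)·27.65/1497 = 0.79797571·0.018470274 = 0.01473883.

0.0147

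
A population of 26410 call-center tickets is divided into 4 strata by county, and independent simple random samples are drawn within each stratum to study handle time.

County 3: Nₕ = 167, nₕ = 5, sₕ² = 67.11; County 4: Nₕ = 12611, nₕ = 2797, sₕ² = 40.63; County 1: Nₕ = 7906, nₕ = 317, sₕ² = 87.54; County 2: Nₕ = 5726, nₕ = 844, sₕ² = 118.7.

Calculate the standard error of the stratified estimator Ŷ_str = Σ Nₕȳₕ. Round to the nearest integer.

Var(Ŷ_str) = Σₕ Nₕ²(1 − fₕ)sₕ²/nₕ.
County 3: 167²·(1 − 5/167)·67.11/5 = 363118.79.
County 4: 12611²·(1 − 2797/12611)·40.63/2797 = 1.7978354 × 10^6.
County 1: 7906²·(1 − 317/7906)·87.54/317 = 1.6568708 × 10^7.
County 2: 5726²·(1 − 844/5726)·118.7/844 = 3.931492 × 10^6.
Sum = 2.2661154 × 10^7.
SE = √(2.2661154 × 10^7) = 4760.

4760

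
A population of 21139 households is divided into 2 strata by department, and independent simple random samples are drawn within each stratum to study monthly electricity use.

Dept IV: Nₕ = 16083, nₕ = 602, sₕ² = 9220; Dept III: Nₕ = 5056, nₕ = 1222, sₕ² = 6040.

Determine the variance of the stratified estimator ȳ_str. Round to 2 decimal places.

Var(ȳ_str) = Σₕ Wₕ²(1 − fₕ)sₕ²/nₕ with Wₕ = Nₕ/N, N = 21139.
Dept IV: Wₕ = 0.76082123; term = 0.76082123²·(1 − 0.03743083)·9220/602 = 8.5335871.
Dept III: Wₕ = 0.23917877; term = 0.23917877²·(1 − 0.24169304)·6040/1222 = 0.21441543.
Sum = 8.7480025.

8.75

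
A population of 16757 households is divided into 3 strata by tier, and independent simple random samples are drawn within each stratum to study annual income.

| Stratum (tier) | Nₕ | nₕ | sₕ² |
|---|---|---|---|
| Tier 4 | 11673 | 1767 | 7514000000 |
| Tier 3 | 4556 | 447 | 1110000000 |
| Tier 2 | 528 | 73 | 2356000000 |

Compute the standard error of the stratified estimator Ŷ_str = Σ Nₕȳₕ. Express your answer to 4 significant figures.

2.337 × 10^7

Var(Ŷ_str) = Σₕ Nₕ²(1 − fₕ)sₕ²/nₕ.
Tier 4: 11673²·(1 − 1767/11673)·7514000000/1767 = 4.9171726 × 10^14.
Tier 3: 4556²·(1 − 447/4556)·1110000000/447 = 4.6487406 × 10^13.
Tier 2: 528²·(1 − 73/528)·2356000000/73 = 7.7534992 × 10^12.
Sum = 5.4595817 × 10^14.
SE = √(5.4595817 × 10^14) = 2.337 × 10^7.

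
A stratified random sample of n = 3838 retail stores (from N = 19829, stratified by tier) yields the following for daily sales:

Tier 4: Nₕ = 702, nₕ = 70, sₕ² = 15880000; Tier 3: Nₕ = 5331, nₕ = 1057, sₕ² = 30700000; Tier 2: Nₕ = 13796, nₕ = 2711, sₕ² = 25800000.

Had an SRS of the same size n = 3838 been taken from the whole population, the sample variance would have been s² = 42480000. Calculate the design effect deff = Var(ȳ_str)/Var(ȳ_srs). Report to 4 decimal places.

Var(ȳ_str) = Σ Wₕ²(1−fₕ)sₕ²/nₕ with Wₕ = Nₕ/19829:
  Tier 4: (702/19829)²·(1−70/702)·15880000/70 = 255.9794
  Tier 3: (5331/19829)²·(1−1057/5331)·30700000/1057 = 1683.0808
  Tier 2: (13796/19829)²·(1−2711/13796)·25800000/2711 = 3701.4974
  → Var(ȳ_str) = 5640.5576.
Var(ȳ_srs) = (1 − 3838/19829)·42480000/3838 = 8925.9479.
deff = 5640.5576 / 8925.9479 = 0.6319.

0.6319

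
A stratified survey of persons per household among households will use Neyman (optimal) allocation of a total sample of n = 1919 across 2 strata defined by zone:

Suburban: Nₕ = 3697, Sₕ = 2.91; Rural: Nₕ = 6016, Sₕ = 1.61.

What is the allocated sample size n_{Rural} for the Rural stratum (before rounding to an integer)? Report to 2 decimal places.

Neyman allocation: nₕ = n·NₕSₕ / Σⱼ NⱼSⱼ.
Σ NⱼSⱼ = 3697·2.91 + 6016·1.61 = 20444.03.
n_{Rural} = 1919·6016·1.61 / 20444.03 = 909.16.

909.16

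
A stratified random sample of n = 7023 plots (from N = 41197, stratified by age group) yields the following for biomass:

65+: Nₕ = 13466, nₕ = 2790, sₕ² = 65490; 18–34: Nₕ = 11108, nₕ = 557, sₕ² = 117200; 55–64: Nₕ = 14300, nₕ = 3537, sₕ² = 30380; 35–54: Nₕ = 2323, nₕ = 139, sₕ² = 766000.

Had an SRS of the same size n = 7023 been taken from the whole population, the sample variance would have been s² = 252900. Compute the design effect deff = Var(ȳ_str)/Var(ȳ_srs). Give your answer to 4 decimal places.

Var(ȳ_str) = Σ Wₕ²(1−fₕ)sₕ²/nₕ with Wₕ = Nₕ/41197:
  65+: (13466/41197)²·(1−2790/13466)·65490/2790 = 1.9883223
  18–34: (11108/41197)²·(1−557/11108)·117200/557 = 14.530171
  55–64: (14300/41197)²·(1−3537/14300)·30380/3537 = 0.7789165
  35–54: (2323/41197)²·(1−139/2323)·766000/139 = 16.473453
  → Var(ȳ_str) = 33.770863.
Var(ȳ_srs) = (1 − 7023/41197)·252900/7023 = 29.871456.
deff = 33.770863 / 29.871456 = 1.1305.

1.1305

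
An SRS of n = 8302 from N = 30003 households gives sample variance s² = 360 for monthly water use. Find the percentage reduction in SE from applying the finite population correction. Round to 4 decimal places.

14.9533

f = n/N = 8302/30003 = 0.27670566.
SE_no-fpc = √(s²/n) = 0.20823795; SE_fpc = √((1−f)s²/n) = 0.17709953.
Ratio = √(1−f) = 0.85046713. Reduction = 100·(1 − 0.85046713) = 14.9533%.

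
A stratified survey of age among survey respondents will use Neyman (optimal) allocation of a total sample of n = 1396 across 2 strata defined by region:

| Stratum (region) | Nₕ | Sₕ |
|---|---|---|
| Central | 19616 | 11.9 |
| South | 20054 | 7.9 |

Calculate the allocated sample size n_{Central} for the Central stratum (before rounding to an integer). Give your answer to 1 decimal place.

Neyman allocation: nₕ = n·NₕSₕ / Σⱼ NⱼSⱼ.
Σ NⱼSⱼ = 19616·11.9 + 20054·7.9 = 391857.
n_{Central} = 1396·19616·11.9 / 391857 = 831.6.

831.6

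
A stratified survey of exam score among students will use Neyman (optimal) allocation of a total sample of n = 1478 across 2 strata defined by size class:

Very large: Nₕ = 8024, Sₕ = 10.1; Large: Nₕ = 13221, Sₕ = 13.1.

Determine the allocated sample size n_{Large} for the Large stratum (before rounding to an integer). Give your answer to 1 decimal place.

Neyman allocation: nₕ = n·NₕSₕ / Σⱼ NⱼSⱼ.
Σ NⱼSⱼ = 8024·10.1 + 13221·13.1 = 254237.5.
n_{Large} = 1478·13221·13.1 / 254237.5 = 1006.9.

1006.9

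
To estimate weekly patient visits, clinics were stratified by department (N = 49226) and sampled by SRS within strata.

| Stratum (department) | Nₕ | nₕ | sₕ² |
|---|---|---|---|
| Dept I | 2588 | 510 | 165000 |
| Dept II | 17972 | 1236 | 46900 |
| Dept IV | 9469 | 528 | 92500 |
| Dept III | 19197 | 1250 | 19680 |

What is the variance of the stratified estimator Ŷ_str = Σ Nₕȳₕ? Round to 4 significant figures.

3.341 × 10^10

Var(Ŷ_str) = Σₕ Nₕ²(1 − fₕ)sₕ²/nₕ.
Dept I: 2588²·(1 − 510/2588)·165000/510 = 1.7398972 × 10^9.
Dept II: 17972²·(1 − 1236/17972)·46900/1236 = 1.1413069 × 10^10.
Dept IV: 9469²·(1 − 528/9469)·92500/528 = 1.4831942 × 10^10.
Dept III: 19197²·(1 − 1250/19197)·19680/1250 = 5.4242576 × 10^9.
Sum = 3.3409166 × 10^10.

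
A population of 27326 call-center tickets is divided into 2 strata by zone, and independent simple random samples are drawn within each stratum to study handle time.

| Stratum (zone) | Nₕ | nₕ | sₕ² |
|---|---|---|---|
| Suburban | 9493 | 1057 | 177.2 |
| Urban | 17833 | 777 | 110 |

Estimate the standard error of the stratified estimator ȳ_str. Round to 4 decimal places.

Var(ȳ_str) = Σₕ Wₕ²(1 − fₕ)sₕ²/nₕ with Wₕ = Nₕ/N, N = 27326.
Suburban: Wₕ = 0.34739808; term = 0.34739808²·(1 − 0.11134520)·177.2/1057 = 0.01797946.
Urban: Wₕ = 0.65260192; term = 0.65260192²·(1 − 0.04357091)·110/777 = 0.057666174.
Sum = 0.075645634.
SE = √(0.075645634) = 0.2750.

0.2750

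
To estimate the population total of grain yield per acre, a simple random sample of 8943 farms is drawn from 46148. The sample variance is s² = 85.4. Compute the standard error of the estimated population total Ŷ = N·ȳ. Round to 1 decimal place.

4049.2

Var(Ŷ) = N²·Var(ȳ) = N²·(1 − n/N)·s²/n.
f = 8943/46148 = 0.19378955; Var(ȳ) = 0.80621045·85.4/8943 = 0.0076988005.
Var(Ŷ) = 46148² · 0.0076988005 = 1.6395657 × 10^7.
SE(Ŷ) = √(1.6395657 × 10^7) = 4049.2.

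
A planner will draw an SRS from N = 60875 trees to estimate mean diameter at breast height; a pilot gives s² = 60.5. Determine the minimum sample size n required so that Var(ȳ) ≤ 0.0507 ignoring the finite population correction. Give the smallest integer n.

1194

Without fpc, n₀ = s²/D = 60.5/0.0507 = 1193.2939.
Rounding up, n = 1194.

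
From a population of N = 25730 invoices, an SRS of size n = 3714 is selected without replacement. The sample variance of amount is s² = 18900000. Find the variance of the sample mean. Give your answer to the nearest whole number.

Under SRS without replacement, Var(ȳ) = (1 − f)·s²/n with f = n/N = 3714/25730 = 0.14434512.
Var(ȳ) = (1 − 0.14434512)·18900000/3714 = 0.85565488·5088.853 = 4354.3019.

4354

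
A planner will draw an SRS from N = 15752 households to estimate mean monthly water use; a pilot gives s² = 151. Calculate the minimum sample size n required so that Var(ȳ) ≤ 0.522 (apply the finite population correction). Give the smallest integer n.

285

Without fpc, n₀ = s²/D = 151/0.522 = 289.2720.
With fpc, (1 − n/N)·s²/n ≤ D requires n ≥ n₀/(1 + n₀/N) = 289.2720/(1 + 289.2720/15752) = 284.0556.
Rounding up, n = 285.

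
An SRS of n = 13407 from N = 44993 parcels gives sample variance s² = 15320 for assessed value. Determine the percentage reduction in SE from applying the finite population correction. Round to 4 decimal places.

16.2133

f = n/N = 13407/44993 = 0.29797969.
SE_no-fpc = √(s²/n) = 1.0689652; SE_fpc = √((1−f)s²/n) = 0.89565018.
Ratio = √(1−f) = 0.83786653. Reduction = 100·(1 − 0.83786653) = 16.2133%.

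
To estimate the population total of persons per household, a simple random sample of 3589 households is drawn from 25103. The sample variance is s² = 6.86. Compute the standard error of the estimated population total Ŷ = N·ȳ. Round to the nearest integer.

1016

Var(Ŷ) = N²·Var(ȳ) = N²·(1 − n/N)·s²/n.
f = 3589/25103 = 0.14297096; Var(ȳ) = 0.85702904·6.86/3589 = 0.0016381218.
Var(Ŷ) = 25103² · 0.0016381218 = 1.0322798 × 10^6.
SE(Ŷ) = √(1.0322798 × 10^6) = 1016.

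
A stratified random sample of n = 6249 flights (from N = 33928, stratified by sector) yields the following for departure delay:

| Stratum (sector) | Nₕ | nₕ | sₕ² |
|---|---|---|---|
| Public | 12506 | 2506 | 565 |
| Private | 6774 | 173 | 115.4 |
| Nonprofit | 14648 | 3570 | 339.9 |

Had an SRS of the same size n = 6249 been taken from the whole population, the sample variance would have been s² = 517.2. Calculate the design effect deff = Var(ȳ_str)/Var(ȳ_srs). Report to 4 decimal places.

Var(ȳ_str) = Σ Wₕ²(1−fₕ)sₕ²/nₕ with Wₕ = Nₕ/33928:
  Public: (12506/33928)²·(1−2506/12506)·565/2506 = 0.02449454
  Private: (6774/33928)²·(1−173/6774)·115.4/173 = 0.025911832
  Nonprofit: (14648/33928)²·(1−3570/14648)·339.9/3570 = 0.013421657
  → Var(ȳ_str) = 0.063828029.
Var(ȳ_srs) = (1 − 6249/33928)·517.2/6249 = 0.067521196.
deff = 0.063828029 / 0.067521196 = 0.9453.

0.9453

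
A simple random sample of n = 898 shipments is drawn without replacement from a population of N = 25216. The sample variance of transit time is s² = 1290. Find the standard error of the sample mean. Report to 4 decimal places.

1.1770

Under SRS without replacement, Var(ȳ) = (1 − f)·s²/n with f = n/N = 898/25216 = 0.03561231.
Var(ȳ) = (1 − 0.03561231)·1290/898 = 0.96438769·1.4365256 = 1.3853676.
SE(ȳ) = √(1.3853676) = 1.1770.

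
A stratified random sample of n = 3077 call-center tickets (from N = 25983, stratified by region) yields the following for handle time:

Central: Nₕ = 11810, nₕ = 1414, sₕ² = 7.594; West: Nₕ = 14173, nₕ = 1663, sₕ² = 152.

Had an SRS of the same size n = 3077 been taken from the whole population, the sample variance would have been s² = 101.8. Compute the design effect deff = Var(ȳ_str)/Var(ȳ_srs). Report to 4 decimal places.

Var(ȳ_str) = Σ Wₕ²(1−fₕ)sₕ²/nₕ with Wₕ = Nₕ/25983:
  Central: (11810/25983)²·(1−1414/11810)·7.594/1414 = 9.7669455 × 10^-4
  West: (14173/25983)²·(1−1663/14173)·152/1663 = 0.024004455
  → Var(ȳ_str) = 0.02498115.
Var(ȳ_srs) = (1 − 3077/25983)·101.8/3077 = 0.029166227.
deff = 0.02498115 / 0.029166227 = 0.8565.

0.8565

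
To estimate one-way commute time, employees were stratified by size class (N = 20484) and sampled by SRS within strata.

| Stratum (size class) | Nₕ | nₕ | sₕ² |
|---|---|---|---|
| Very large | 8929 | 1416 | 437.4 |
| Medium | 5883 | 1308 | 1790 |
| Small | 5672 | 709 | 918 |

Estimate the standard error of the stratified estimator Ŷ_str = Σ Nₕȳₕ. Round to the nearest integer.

9696

Var(Ŷ_str) = Σₕ Nₕ²(1 − fₕ)sₕ²/nₕ.
Very large: 8929²·(1 − 1416/8929)·437.4/1416 = 2.0722003 × 10^7.
Medium: 5883²·(1 − 1308/5883)·1790/1308 = 3.6832842 × 10^7.
Small: 5672²·(1 − 709/5672)·918/709 = 3.6448272 × 10^7.
Sum = 9.4003117 × 10^7.
SE = √(9.4003117 × 10^7) = 9696.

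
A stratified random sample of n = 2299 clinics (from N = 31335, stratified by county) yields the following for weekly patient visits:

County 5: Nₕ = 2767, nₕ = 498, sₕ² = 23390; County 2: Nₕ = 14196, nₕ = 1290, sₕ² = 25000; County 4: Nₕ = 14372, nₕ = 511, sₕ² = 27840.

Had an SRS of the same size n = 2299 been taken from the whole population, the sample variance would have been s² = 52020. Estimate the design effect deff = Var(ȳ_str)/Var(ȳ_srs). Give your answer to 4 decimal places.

Var(ȳ_str) = Σ Wₕ²(1−fₕ)sₕ²/nₕ with Wₕ = Nₕ/31335:
  County 5: (2767/31335)²·(1−498/2767)·23390/498 = 0.30032061
  County 2: (14196/31335)²·(1−1290/14196)·25000/1290 = 3.6161676
  County 4: (14372/31335)²·(1−511/14372)·27840/511 = 11.053523
  → Var(ȳ_str) = 14.970011.
Var(ȳ_srs) = (1 − 2299/31335)·52020/2299 = 20.967105.
deff = 14.970011 / 20.967105 = 0.7140.

0.7140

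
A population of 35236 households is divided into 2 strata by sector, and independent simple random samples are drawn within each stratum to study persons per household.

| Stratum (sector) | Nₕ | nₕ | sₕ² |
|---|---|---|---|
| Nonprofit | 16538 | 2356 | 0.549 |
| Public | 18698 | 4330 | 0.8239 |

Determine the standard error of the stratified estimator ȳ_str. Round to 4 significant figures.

Var(ȳ_str) = Σₕ Wₕ²(1 − fₕ)sₕ²/nₕ with Wₕ = Nₕ/N, N = 35236.
Nonprofit: Wₕ = 0.46934953; term = 0.46934953²·(1 − 0.14245979)·0.549/2356 = 4.4019421 × 10^-5.
Public: Wₕ = 0.53065047; term = 0.53065047²·(1 − 0.23157557)·0.8239/4330 = 4.1172276 × 10^-5.
Sum = 8.5191697 × 10^-5.
SE = √(8.5191697 × 10^-5) = 0.009230.

0.009230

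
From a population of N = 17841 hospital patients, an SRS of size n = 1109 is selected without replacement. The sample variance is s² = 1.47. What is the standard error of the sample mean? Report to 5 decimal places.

Under SRS without replacement, Var(ȳ) = (1 − f)·s²/n with f = n/N = 1109/17841 = 0.06216019.
Var(ȳ) = (1 − 0.06216019)·1.47/1109 = 0.93783981·0.0013255185 = 0.001243124.
SE(ȳ) = √(0.001243124) = 0.03526.

0.03526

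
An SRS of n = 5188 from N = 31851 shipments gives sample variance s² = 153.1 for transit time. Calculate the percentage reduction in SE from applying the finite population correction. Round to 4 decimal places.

f = n/N = 5188/31851 = 0.16288343.
SE_no-fpc = √(s²/n) = 0.17178594; SE_fpc = √((1−f)s²/n) = 0.15717396.
Ratio = √(1−f) = 0.91494075. Reduction = 100·(1 − 0.91494075) = 8.5059%.

8.5059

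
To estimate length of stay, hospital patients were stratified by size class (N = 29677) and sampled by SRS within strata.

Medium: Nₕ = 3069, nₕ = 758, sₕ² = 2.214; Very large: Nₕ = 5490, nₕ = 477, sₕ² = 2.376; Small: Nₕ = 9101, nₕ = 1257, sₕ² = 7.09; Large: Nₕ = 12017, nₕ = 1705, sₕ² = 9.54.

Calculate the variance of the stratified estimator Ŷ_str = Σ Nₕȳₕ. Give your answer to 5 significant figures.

1.2538 × 10^6

Var(Ŷ_str) = Σₕ Nₕ²(1 − fₕ)sₕ²/nₕ.
Medium: 3069²·(1 − 758/3069)·2.214/758 = 20715.969.
Very large: 5490²·(1 − 477/5490)·2.376/477 = 137087.58.
Small: 9101²·(1 − 1257/9101)·7.09/1257 = 402659.23.
Large: 12017²·(1 − 1705/12017)·9.54/1705 = 693366.66.
Sum = 1.2538294 × 10^6.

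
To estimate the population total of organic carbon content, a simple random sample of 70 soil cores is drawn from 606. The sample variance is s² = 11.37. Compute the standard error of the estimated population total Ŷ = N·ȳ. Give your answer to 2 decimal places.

Var(Ŷ) = N²·Var(ȳ) = N²·(1 − n/N)·s²/n.
f = 70/606 = 0.11551155; Var(ȳ) = 0.88448845·11.37/70 = 0.1436662.
Var(Ŷ) = 606² · 0.1436662 = 52759.401.
SE(Ŷ) = √(52759.401) = 229.69.

229.69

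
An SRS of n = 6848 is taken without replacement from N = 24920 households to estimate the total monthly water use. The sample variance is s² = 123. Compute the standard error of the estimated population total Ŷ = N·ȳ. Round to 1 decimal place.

2844.1

Var(Ŷ) = N²·Var(ȳ) = N²·(1 − n/N)·s²/n.
f = 6848/24920 = 0.27479936; Var(ȳ) = 0.72520064·123/6848 = 0.013025654.
Var(Ŷ) = 24920² · 0.013025654 = 8.0890145 × 10^6.
SE(Ŷ) = √(8.0890145 × 10^6) = 2844.1.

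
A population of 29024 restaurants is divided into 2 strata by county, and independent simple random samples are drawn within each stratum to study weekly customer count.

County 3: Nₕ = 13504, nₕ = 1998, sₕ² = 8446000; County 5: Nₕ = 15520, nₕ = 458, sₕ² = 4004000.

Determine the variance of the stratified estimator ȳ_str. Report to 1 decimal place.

Var(ȳ_str) = Σₕ Wₕ²(1 − fₕ)sₕ²/nₕ with Wₕ = Nₕ/N, N = 29024.
County 3: Wₕ = 0.46527012; term = 0.46527012²·(1 − 0.14795616)·8446000/1998 = 779.70059.
County 5: Wₕ = 0.53472988; term = 0.53472988²·(1 − 0.02951031)·4004000/458 = 2425.9867.
Sum = 3205.6873.

3205.7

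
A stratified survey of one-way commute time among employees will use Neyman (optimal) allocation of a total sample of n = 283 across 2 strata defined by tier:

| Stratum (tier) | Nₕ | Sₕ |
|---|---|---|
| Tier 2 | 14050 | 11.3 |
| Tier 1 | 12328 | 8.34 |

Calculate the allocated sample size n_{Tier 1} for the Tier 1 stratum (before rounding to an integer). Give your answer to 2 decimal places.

Neyman allocation: nₕ = n·NₕSₕ / Σⱼ NⱼSⱼ.
Σ NⱼSⱼ = 14050·11.3 + 12328·8.34 = 261580.52.
n_{Tier 1} = 283·12328·8.34 / 261580.52 = 111.23.

111.23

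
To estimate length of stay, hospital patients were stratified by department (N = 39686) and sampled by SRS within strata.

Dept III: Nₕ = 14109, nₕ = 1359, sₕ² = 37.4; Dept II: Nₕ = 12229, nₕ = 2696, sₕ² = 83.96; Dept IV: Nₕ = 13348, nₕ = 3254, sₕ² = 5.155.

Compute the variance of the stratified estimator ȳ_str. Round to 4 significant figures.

Var(ȳ_str) = Σₕ Wₕ²(1 − fₕ)sₕ²/nₕ with Wₕ = Nₕ/N, N = 39686.
Dept III: Wₕ = 0.35551580; term = 0.35551580²·(1 − 0.09632150)·37.4/1359 = 0.0031432861.
Dept II: Wₕ = 0.30814393; term = 0.30814393²·(1 − 0.22045956)·83.96/2696 = 0.0023051459.
Dept IV: Wₕ = 0.33634027; term = 0.33634027²·(1 − 0.24378184)·5.155/3254 = 1.3552392 × 10^-4.
Sum = 0.0055839559.

0.005584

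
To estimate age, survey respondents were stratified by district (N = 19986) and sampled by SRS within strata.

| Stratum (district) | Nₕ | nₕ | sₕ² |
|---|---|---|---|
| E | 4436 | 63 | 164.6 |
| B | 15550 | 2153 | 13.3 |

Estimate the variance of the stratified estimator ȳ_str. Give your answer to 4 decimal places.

Var(ȳ_str) = Σₕ Wₕ²(1 − fₕ)sₕ²/nₕ with Wₕ = Nₕ/N, N = 19986.
E: Wₕ = 0.22195537; term = 0.22195537²·(1 − 0.01420198)·164.6/63 = 0.12688449.
B: Wₕ = 0.77804463; term = 0.77804463²·(1 − 0.13845659)·13.3/2153 = 0.0032217645.
Sum = 0.13010625.

0.1301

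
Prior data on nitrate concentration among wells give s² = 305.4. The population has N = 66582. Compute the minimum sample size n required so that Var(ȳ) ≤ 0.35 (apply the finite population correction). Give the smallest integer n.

Without fpc, n₀ = s²/D = 305.4/0.35 = 872.5714.
With fpc, (1 − n/N)·s²/n ≤ D requires n ≥ n₀/(1 + n₀/N) = 872.5714/(1 + 872.5714/66582) = 861.2841.
Rounding up, n = 862.

862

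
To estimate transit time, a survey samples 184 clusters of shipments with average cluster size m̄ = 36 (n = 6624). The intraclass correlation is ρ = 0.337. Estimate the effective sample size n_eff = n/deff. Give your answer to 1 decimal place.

517.7

deff = 1 + (36 − 1)·0.337 = 1 + 11.795 = 12.795.
n_eff = 6624 / 12.795 = 517.7.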